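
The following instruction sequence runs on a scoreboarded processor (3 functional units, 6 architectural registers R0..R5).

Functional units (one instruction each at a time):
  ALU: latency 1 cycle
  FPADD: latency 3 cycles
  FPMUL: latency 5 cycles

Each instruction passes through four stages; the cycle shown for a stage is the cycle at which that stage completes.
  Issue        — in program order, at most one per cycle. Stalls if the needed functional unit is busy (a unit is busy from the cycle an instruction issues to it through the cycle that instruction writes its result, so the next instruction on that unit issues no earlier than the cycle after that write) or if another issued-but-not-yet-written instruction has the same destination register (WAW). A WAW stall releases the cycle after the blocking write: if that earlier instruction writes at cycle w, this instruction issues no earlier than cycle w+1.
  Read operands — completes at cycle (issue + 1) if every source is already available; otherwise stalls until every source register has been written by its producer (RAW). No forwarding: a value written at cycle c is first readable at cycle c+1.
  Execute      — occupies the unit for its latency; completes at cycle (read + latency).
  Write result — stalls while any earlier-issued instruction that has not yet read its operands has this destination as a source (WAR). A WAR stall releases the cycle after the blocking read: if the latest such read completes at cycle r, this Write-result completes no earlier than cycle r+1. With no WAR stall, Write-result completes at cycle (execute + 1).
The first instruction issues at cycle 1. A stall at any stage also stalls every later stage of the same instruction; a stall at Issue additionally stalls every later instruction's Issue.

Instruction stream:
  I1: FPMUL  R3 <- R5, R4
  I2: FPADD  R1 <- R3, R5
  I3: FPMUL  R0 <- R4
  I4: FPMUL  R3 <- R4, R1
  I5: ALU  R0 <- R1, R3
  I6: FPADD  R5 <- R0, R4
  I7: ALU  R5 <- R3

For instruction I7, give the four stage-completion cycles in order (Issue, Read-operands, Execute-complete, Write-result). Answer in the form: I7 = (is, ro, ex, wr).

I7 = (33, 34, 35, 36)

[1] I1 dispatched to FPMUL
[2] I1 operands ready, I2 dispatched to FPADD
[7] I1 complete
[8] R3←I1
[9] I2 operands ready, I3 dispatched to FPMUL
[10] I3 operands ready
[12] I2 complete
[13] R1←I2
[15] I3 complete
[16] R0←I3
[17] I4 dispatched to FPMUL
[18] I4 operands ready, I5 dispatched to ALU
[19] I6 dispatched to FPADD
[23] I4 complete
[24] R3←I4
[25] I5 operands ready
[26] I5 complete
[27] R0←I5
[28] I6 operands ready
[31] I6 complete
[32] R5←I6
[33] I7 dispatched to ALU
[34] I7 operands ready
[35] I7 complete
[36] R5←I7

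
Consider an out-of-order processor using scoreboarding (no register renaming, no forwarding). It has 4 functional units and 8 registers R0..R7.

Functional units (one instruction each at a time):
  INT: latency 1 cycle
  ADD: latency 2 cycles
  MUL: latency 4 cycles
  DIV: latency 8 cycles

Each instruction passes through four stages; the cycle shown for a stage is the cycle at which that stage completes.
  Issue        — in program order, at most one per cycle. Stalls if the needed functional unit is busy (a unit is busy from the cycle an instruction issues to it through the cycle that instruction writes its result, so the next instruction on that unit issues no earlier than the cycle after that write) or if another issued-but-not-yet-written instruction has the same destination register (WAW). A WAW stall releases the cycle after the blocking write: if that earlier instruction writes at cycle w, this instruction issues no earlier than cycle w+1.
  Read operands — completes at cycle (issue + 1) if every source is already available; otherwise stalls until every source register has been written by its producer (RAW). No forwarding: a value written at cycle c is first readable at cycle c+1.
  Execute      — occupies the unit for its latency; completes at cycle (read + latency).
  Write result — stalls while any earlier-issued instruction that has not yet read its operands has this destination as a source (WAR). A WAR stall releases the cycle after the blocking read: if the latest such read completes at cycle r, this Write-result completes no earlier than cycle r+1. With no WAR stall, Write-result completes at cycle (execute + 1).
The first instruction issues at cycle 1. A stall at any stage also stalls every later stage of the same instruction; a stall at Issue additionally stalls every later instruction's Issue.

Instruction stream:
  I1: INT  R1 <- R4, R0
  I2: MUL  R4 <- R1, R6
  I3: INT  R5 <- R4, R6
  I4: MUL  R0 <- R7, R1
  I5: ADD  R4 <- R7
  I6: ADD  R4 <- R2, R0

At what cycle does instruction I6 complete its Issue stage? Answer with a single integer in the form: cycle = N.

t=1  issue I1 (INT)
t=2  I1 read-ops · issue I2 (MUL)
t=3  I1 finished on INT
t=4  I1→R1
t=5  I2 read-ops · issue I3 (INT)
t=9  I2 finished on MUL
t=10  I2→R4
t=11  I3 read-ops · issue I4 (MUL)
t=12  I3 finished on INT · I4 read-ops · issue I5 (ADD)
t=13  I3→R5 · I5 read-ops
t=15  I5 finished on ADD
t=16  I4 finished on MUL · I5→R4
t=17  I4→R0 · issue I6 (ADD)
t=18  I6 read-ops
t=20  I6 finished on ADD
t=21  I6→R4

cycle = 17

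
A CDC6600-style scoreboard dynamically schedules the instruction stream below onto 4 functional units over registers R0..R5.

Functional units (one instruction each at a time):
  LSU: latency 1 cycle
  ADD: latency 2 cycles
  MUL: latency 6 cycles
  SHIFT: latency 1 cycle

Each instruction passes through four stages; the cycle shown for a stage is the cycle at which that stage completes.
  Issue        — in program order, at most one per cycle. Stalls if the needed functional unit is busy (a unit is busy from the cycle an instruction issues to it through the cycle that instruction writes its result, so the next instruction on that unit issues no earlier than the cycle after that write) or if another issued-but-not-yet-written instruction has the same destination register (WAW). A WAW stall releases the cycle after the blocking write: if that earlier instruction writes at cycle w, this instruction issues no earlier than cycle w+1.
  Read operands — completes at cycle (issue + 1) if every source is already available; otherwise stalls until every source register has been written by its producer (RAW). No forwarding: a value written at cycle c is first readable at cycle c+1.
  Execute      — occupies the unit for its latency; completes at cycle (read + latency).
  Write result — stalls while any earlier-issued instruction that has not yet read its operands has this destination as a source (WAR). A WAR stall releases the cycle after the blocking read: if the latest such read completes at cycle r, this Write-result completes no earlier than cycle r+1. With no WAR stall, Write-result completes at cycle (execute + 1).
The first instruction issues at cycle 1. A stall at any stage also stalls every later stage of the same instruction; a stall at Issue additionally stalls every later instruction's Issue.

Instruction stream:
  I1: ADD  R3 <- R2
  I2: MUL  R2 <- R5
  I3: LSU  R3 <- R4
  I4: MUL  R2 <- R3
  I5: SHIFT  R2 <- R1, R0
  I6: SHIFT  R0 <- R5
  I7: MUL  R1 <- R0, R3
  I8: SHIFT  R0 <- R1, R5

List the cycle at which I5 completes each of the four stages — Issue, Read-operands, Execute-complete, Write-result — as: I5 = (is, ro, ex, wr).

t=1  I1→ADD
t=2  I1 RO · I2→MUL
t=3  I2 RO
t=4  I1 EX
t=5  I1 WR R3
t=6  I3→LSU
t=7  I3 RO
t=8  I3 EX
t=9  I2 EX · I3 WR R3
t=10  I2 WR R2
t=11  I4→MUL
t=12  I4 RO
t=18  I4 EX
t=19  I4 WR R2
t=20  I5→SHIFT
t=21  I5 RO
t=22  I5 EX
t=23  I5 WR R2
t=24  I6→SHIFT
t=25  I6 RO · I7→MUL
t=26  I6 EX
t=27  I6 WR R0
t=28  I7 RO · I8→SHIFT
t=34  I7 EX
t=35  I7 WR R1
t=36  I8 RO
t=37  I8 EX
t=38  I8 WR R0

I5 = (20, 21, 22, 23)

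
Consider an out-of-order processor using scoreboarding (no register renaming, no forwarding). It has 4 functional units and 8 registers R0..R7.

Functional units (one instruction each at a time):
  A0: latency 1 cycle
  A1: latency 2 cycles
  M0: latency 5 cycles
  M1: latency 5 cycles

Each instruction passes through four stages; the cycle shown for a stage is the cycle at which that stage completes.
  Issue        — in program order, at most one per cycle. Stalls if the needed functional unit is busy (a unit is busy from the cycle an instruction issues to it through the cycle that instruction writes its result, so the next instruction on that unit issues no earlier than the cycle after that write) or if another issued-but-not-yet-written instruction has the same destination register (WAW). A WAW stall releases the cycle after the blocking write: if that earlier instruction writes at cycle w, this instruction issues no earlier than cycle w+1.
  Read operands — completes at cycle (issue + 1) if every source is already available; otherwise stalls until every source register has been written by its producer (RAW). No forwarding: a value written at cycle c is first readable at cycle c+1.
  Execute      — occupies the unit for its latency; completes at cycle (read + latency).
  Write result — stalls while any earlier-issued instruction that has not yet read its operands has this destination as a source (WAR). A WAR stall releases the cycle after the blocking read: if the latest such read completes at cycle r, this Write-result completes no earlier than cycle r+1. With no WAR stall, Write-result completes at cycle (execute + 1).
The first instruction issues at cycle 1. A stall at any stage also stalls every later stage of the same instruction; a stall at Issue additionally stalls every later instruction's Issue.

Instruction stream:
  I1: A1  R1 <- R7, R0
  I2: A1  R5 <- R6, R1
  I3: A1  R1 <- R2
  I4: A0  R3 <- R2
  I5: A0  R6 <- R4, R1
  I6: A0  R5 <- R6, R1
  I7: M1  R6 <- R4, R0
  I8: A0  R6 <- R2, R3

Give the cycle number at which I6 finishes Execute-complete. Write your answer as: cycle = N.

cycle = 22

c1: I1 dispatched to A1
c2: I1 operands ready
c4: I1 complete
c5: R1←I1
c6: I2 dispatched to A1
c7: I2 operands ready
c9: I2 complete
c10: R5←I2
c11: I3 dispatched to A1
c12: I3 operands ready, I4 dispatched to A0
c13: I4 operands ready
c14: I3 complete, I4 complete
c15: R1←I3, R3←I4
c16: I5 dispatched to A0
c17: I5 operands ready
c18: I5 complete
c19: R6←I5
c20: I6 dispatched to A0
c21: I6 operands ready, I7 dispatched to M1
c22: I6 complete, I7 operands ready
c23: R5←I6
c27: I7 complete
c28: R6←I7
c29: I8 dispatched to A0
c30: I8 operands ready
c31: I8 complete
c32: R6←I8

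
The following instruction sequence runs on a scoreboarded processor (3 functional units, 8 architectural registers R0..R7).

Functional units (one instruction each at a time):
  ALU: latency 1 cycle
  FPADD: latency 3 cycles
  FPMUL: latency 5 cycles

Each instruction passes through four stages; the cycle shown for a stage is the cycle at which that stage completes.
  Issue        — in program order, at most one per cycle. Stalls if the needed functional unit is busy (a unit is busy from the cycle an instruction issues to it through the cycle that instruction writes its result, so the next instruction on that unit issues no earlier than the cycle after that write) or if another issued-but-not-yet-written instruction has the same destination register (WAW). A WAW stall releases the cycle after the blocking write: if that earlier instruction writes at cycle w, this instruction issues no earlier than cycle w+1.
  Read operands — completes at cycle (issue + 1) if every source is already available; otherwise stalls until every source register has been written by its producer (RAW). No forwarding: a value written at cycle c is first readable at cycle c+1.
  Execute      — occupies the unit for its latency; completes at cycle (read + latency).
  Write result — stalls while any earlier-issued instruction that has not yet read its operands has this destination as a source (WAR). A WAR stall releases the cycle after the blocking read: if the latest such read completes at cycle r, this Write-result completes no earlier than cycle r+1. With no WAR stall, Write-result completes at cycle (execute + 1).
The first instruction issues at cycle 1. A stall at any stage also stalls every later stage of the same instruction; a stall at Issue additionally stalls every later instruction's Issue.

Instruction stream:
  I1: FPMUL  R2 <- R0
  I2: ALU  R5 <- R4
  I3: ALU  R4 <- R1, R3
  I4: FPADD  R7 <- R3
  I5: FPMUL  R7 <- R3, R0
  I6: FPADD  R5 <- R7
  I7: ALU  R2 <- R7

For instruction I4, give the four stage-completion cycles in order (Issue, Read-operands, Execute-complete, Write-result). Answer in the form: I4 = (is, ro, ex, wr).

I4 = (7, 8, 11, 12)

[1] I1 dispatched to FPMUL
[2] I1 operands ready | I2 dispatched to ALU
[3] I2 operands ready
[4] I2 complete
[5] R5←I2
[6] I3 dispatched to ALU
[7] I1 complete | I3 operands ready | I4 dispatched to FPADD
[8] R2←I1 | I3 complete | I4 operands ready
[9] R4←I3
[11] I4 complete
[12] R7←I4
[13] I5 dispatched to FPMUL
[14] I5 operands ready | I6 dispatched to FPADD
[15] I7 dispatched to ALU
[19] I5 complete
[20] R7←I5
[21] I6 operands ready | I7 operands ready
[22] I7 complete
[23] R2←I7
[24] I6 complete
[25] R5←I6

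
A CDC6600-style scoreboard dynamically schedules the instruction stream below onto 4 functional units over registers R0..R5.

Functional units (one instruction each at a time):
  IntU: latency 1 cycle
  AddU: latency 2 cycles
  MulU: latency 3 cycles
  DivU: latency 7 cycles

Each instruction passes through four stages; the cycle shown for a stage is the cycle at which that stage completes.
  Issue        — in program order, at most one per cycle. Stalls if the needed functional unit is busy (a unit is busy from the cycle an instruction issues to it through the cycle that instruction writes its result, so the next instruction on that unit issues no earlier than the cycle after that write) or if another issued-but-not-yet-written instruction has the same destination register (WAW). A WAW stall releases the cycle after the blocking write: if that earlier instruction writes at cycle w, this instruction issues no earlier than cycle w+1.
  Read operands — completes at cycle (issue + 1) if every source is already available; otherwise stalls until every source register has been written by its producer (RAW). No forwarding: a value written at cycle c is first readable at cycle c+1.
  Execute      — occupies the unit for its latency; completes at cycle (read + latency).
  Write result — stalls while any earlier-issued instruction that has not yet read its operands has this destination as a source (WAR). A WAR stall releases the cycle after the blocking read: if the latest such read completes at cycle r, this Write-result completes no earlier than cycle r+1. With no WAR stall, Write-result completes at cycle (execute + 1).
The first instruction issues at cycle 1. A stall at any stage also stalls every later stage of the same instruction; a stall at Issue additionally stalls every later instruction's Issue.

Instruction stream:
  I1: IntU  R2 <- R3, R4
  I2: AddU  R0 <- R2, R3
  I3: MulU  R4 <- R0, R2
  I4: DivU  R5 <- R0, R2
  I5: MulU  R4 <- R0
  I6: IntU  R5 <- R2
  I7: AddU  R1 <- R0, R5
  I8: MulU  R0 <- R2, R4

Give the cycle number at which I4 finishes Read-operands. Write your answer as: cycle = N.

1) issue 1, read 2, done 3, write 4
2) issue 2, read 5, done 7, write 8  <RAW R2: wait I1 write@4>
3) issue 3, read 9, done 12, write 13  <RAW R0: wait I2 write@8>
4) issue 4, read 9, done 16, write 17  <RAW R0: wait I2 write@8>
5) issue 14, read 15, done 18, write 19  <struct: MulU busy until I3 writes@13>
6) issue 18, read 19, done 20, write 21  <WAW R5: wait I4 write@17>
7) issue 19, read 22, done 24, write 25  <RAW R5: wait I6 write@21>
8) issue 20, read 21, done 24, write 25

cycle = 9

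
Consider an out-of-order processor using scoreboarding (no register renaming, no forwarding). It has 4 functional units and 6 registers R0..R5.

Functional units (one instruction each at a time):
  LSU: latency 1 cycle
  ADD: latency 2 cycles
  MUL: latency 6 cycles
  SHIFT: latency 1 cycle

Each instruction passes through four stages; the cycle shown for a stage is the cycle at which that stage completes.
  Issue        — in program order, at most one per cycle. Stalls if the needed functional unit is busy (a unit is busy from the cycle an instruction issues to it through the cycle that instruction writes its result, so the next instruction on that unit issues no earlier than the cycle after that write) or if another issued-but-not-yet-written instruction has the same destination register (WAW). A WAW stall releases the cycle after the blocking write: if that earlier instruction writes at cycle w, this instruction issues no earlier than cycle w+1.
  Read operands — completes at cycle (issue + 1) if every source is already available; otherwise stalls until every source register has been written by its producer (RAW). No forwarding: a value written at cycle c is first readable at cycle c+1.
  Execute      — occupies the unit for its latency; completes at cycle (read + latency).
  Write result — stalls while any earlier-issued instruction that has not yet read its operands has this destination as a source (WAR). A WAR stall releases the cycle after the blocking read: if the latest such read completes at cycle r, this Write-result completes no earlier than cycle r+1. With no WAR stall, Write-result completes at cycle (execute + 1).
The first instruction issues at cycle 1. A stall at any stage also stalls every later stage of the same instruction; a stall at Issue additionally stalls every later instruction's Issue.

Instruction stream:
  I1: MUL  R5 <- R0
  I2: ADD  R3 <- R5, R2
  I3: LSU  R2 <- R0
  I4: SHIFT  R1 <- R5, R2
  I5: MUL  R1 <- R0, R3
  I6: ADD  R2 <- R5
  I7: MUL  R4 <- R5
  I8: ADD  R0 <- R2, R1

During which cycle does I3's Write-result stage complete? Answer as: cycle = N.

cycle 1: I1 issues→MUL
cycle 2: I1 reads; I2 issues→ADD
cycle 3: I3 issues→LSU
cycle 4: I3 reads; I4 issues→SHIFT
cycle 5: I3 exec-done
cycle 8: I1 exec-done
cycle 9: I1 writes R5
cycle 10: I2 reads
cycle 11: I3 writes R2
cycle 12: I2 exec-done; I4 reads
cycle 13: I2 writes R3; I4 exec-done
cycle 14: I4 writes R1
cycle 15: I5 issues→MUL
cycle 16: I5 reads; I6 issues→ADD
cycle 17: I6 reads
cycle 19: I6 exec-done
cycle 20: I6 writes R2
cycle 22: I5 exec-done
cycle 23: I5 writes R1
cycle 24: I7 issues→MUL
cycle 25: I7 reads; I8 issues→ADD
cycle 26: I8 reads
cycle 28: I8 exec-done
cycle 29: I8 writes R0
cycle 31: I7 exec-done
cycle 32: I7 writes R4

cycle = 11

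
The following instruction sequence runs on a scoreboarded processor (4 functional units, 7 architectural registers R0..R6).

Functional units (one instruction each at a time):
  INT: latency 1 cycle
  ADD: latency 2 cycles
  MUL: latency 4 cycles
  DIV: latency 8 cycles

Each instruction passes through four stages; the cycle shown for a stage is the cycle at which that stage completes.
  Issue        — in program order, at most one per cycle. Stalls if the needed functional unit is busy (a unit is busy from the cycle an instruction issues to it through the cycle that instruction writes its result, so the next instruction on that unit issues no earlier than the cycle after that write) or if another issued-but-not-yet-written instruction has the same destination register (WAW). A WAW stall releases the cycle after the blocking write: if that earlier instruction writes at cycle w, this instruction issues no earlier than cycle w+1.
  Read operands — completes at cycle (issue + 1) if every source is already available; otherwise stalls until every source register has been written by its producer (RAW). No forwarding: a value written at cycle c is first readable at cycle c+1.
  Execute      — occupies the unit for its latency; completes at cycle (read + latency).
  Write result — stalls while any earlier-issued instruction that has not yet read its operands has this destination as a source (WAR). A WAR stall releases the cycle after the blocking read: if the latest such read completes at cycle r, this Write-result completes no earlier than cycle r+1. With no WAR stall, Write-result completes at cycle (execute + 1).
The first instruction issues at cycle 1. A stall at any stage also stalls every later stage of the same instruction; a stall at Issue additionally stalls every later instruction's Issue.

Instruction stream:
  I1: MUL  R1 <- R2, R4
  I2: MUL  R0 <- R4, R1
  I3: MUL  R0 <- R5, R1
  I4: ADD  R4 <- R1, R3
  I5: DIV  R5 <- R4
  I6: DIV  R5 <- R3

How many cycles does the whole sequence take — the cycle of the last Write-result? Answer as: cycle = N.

  I1 | 1 | 2 | 6 | 7
  I2 | 8 | 9 | 13 | 14   struct: MUL busy until I1 writes@7
  I3 | 15 | 16 | 20 | 21   struct: MUL busy until I2 writes@14
  I4 | 16 | 17 | 19 | 20
  I5 | 17 | 21 | 29 | 30   RAW R4: wait I4 write@20
  I6 | 31 | 32 | 40 | 41   struct: DIV busy until I5 writes@30

cycle = 41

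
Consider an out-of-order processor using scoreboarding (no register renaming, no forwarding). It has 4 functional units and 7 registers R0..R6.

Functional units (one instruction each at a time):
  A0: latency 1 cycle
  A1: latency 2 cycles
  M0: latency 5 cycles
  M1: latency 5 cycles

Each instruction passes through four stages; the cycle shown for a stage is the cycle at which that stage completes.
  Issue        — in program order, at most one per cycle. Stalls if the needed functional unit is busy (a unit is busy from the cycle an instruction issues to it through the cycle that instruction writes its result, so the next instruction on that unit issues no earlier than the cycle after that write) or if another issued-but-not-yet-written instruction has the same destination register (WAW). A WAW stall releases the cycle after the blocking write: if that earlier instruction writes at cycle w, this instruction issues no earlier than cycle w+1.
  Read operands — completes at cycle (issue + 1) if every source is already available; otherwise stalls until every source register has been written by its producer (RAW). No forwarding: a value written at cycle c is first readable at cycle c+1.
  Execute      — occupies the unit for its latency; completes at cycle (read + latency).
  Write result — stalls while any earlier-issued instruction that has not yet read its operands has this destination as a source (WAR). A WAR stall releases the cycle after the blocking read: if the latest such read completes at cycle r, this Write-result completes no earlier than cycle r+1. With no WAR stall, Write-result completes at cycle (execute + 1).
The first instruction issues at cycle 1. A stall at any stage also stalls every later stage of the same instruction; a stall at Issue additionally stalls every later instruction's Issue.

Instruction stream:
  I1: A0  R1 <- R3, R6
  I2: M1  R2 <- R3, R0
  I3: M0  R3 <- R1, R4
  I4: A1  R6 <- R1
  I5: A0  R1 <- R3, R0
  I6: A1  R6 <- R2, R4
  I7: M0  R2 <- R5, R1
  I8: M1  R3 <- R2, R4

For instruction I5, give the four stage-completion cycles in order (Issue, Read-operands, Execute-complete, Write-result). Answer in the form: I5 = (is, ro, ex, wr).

I5 = (5, 12, 13, 14)

I1 -> (1, 2, 3, 4)
I2 -> (2, 3, 8, 9)
I3 -> (3, 5, 10, 11)  // RAW R1: wait I1 write@4
I4 -> (4, 5, 7, 8)
I5 -> (5, 12, 13, 14)  // RAW R3: wait I3 write@11
I6 -> (9, 10, 12, 13)  // struct: A1 busy until I4 writes@8
I7 -> (12, 15, 20, 21)  // struct: M0 busy until I3 writes@11, RAW R1: wait I5 write@14
I8 -> (13, 22, 27, 28)  // RAW R2: wait I7 write@21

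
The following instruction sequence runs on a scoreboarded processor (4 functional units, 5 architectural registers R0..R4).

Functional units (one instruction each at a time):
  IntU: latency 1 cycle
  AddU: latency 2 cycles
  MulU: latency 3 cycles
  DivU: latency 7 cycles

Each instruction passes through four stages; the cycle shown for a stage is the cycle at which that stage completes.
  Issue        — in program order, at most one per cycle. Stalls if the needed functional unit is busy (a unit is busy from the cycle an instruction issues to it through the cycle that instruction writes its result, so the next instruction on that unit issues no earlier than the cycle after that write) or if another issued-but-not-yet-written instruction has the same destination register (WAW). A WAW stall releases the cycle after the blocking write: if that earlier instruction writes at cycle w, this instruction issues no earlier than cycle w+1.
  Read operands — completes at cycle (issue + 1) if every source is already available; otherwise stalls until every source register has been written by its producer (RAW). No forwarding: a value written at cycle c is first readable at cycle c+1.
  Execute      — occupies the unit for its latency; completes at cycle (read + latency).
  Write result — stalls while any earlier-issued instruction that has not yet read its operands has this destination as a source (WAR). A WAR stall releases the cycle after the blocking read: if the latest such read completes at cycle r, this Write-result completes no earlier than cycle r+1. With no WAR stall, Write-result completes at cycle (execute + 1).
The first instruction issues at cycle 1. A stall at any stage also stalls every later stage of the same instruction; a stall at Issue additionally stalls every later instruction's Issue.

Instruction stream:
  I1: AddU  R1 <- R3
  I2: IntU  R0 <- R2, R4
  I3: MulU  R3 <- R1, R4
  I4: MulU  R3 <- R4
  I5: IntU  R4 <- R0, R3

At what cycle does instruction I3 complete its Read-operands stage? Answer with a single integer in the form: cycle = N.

cycle = 6

1) issue 1, read 2, done 4, write 5
2) issue 2, read 3, done 4, write 5
3) issue 3, read 6, done 9, write 10  <RAW R1: wait I1 write@5>
4) issue 11, read 12, done 15, write 16  <struct: MulU busy until I3 writes@10>
5) issue 12, read 17, done 18, write 19  <RAW R3: wait I4 write@16>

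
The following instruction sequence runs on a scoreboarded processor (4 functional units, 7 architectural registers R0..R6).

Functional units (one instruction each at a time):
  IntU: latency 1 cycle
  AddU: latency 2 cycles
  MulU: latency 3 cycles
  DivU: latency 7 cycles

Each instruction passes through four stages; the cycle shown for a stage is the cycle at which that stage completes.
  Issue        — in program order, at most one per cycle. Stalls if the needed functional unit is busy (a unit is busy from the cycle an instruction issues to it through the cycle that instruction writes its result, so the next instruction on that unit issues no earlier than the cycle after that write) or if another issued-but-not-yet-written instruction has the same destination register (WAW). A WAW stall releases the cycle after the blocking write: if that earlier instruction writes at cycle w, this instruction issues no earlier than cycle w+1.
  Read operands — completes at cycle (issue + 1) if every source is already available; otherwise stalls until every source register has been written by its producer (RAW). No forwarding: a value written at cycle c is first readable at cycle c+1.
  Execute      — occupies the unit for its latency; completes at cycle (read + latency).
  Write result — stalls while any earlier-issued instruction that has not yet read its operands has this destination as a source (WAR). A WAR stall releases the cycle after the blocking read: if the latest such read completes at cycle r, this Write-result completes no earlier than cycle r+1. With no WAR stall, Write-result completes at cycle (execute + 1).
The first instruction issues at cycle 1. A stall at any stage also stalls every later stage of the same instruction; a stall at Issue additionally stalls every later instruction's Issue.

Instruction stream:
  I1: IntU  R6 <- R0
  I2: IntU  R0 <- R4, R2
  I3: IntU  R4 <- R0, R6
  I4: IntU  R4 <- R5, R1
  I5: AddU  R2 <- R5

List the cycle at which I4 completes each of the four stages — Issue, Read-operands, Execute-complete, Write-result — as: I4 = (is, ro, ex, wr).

  I1 | 1 | 2 | 3 | 4
  I2 | 5 | 6 | 7 | 8   struct: IntU busy until I1 writes@4
  I3 | 9 | 10 | 11 | 12   struct: IntU busy until I2 writes@8
  I4 | 13 | 14 | 15 | 16   struct: IntU busy until I3 writes@12
  I5 | 14 | 15 | 17 | 18

I4 = (13, 14, 15, 16)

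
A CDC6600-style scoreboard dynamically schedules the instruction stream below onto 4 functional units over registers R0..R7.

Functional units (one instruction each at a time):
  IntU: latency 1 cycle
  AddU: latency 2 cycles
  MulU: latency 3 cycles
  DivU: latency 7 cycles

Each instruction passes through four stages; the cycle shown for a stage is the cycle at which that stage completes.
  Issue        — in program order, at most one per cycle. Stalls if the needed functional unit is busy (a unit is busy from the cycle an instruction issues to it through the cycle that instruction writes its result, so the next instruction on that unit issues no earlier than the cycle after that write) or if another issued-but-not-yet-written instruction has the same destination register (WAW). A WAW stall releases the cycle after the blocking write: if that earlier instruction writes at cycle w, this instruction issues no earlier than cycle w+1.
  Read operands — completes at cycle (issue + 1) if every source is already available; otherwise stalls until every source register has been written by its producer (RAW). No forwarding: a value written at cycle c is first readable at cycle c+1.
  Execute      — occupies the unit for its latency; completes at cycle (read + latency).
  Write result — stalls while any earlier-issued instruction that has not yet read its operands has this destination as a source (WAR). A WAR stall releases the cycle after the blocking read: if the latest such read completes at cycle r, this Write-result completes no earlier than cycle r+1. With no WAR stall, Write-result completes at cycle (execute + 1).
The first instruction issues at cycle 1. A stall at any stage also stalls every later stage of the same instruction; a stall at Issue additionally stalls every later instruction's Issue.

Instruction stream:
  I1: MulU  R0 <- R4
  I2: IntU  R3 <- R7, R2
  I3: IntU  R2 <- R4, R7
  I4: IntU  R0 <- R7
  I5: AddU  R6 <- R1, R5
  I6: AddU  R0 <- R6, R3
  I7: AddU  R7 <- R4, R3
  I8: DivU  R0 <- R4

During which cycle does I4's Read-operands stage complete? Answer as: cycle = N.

c1: I1→MulU
c2: I1 RO · I2→IntU
c3: I2 RO
c4: I2 EX
c5: I1 EX · I2 WR R3
c6: I1 WR R0 · I3→IntU
c7: I3 RO
c8: I3 EX
c9: I3 WR R2
c10: I4→IntU
c11: I4 RO · I5→AddU
c12: I4 EX · I5 RO
c13: I4 WR R0
c14: I5 EX
c15: I5 WR R6
c16: I6→AddU
c17: I6 RO
c19: I6 EX
c20: I6 WR R0
c21: I7→AddU
c22: I7 RO · I8→DivU
c23: I8 RO
c24: I7 EX
c25: I7 WR R7
c30: I8 EX
c31: I8 WR R0

cycle = 11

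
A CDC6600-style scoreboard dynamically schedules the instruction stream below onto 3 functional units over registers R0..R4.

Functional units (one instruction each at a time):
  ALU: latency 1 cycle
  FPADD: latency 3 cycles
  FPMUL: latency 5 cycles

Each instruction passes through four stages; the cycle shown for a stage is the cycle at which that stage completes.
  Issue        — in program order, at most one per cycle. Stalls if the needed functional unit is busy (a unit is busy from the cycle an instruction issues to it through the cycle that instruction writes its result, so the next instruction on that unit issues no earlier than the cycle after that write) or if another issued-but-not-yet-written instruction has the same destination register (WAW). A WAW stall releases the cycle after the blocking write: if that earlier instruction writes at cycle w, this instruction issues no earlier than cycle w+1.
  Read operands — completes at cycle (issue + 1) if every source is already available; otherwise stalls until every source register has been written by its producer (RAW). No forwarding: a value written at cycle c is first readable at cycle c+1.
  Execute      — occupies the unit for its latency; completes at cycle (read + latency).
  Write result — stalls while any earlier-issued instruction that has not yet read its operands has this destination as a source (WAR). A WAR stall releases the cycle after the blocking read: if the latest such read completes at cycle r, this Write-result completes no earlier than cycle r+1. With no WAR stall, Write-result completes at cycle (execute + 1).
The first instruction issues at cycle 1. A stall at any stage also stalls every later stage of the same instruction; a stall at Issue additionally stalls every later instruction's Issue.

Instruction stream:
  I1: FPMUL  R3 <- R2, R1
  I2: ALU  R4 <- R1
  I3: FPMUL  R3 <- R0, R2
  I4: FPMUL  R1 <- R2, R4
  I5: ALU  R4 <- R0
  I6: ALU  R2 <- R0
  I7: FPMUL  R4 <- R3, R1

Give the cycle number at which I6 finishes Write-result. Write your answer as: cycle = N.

c1: I1 issues→FPMUL
c2: I1 reads, I2 issues→ALU
c3: I2 reads
c4: I2 exec-done
c5: I2 writes R4
c7: I1 exec-done
c8: I1 writes R3
c9: I3 issues→FPMUL
c10: I3 reads
c15: I3 exec-done
c16: I3 writes R3
c17: I4 issues→FPMUL
c18: I4 reads, I5 issues→ALU
c19: I5 reads
c20: I5 exec-done
c21: I5 writes R4
c22: I6 issues→ALU
c23: I4 exec-done, I6 reads
c24: I4 writes R1, I6 exec-done
c25: I6 writes R2, I7 issues→FPMUL
c26: I7 reads
c31: I7 exec-done
c32: I7 writes R4

cycle = 25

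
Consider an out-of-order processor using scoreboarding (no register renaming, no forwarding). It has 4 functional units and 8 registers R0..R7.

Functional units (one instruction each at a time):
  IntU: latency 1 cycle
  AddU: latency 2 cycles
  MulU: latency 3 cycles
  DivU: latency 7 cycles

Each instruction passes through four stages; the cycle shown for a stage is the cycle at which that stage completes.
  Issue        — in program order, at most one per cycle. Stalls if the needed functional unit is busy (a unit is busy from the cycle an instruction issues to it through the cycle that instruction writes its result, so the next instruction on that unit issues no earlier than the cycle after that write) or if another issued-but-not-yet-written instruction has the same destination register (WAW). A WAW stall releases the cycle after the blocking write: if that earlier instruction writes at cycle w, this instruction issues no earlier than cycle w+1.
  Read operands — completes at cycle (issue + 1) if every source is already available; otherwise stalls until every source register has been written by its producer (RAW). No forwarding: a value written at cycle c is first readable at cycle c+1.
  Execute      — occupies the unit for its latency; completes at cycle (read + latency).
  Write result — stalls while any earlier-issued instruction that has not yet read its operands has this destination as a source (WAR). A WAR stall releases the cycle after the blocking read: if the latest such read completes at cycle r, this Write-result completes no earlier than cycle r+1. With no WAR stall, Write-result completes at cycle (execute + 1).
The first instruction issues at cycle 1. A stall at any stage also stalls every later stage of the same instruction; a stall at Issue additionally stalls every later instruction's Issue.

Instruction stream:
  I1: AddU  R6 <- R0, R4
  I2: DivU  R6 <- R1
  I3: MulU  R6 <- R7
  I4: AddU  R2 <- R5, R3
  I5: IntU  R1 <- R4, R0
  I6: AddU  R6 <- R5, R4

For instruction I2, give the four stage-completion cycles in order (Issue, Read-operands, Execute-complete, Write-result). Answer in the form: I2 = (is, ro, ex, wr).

I2 = (6, 7, 14, 15)

I1 -> (1, 2, 4, 5)
I2 -> (6, 7, 14, 15)  // WAW R6: wait I1 write@5
I3 -> (16, 17, 20, 21)  // WAW R6: wait I2 write@15
I4 -> (17, 18, 20, 21)
I5 -> (18, 19, 20, 21)
I6 -> (22, 23, 25, 26)  // struct: AddU busy until I4 writes@21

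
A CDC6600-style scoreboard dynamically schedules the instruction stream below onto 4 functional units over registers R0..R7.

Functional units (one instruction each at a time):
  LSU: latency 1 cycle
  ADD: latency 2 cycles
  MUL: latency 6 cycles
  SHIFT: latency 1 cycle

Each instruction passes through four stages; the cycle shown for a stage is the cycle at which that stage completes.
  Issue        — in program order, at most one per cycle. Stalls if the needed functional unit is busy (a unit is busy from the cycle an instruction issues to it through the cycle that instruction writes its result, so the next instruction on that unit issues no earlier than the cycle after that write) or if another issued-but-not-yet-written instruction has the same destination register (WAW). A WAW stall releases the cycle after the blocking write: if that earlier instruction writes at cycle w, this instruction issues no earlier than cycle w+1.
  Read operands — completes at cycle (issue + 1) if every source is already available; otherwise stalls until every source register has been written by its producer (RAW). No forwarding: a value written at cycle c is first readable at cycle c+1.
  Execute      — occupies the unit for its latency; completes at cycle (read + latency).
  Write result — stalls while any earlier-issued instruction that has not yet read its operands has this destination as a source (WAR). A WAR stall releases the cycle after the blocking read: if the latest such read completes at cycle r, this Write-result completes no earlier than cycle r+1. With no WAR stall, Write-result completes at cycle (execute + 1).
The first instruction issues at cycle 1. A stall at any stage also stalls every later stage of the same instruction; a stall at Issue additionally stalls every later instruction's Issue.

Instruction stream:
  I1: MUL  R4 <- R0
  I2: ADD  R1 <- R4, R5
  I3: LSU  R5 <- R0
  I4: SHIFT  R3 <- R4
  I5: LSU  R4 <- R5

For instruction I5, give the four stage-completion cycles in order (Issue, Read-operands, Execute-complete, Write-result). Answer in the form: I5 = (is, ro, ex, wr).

I5 = (12, 13, 14, 15)

cycle 1: issue I1 (MUL)
cycle 2: I1 read-ops · issue I2 (ADD)
cycle 3: issue I3 (LSU)
cycle 4: I3 read-ops · issue I4 (SHIFT)
cycle 5: I3 finished on LSU
cycle 8: I1 finished on MUL
cycle 9: I1→R4
cycle 10: I2 read-ops · I4 read-ops
cycle 11: I3→R5 · I4 finished on SHIFT
cycle 12: I2 finished on ADD · I4→R3 · issue I5 (LSU)
cycle 13: I2→R1 · I5 read-ops
cycle 14: I5 finished on LSU
cycle 15: I5→R4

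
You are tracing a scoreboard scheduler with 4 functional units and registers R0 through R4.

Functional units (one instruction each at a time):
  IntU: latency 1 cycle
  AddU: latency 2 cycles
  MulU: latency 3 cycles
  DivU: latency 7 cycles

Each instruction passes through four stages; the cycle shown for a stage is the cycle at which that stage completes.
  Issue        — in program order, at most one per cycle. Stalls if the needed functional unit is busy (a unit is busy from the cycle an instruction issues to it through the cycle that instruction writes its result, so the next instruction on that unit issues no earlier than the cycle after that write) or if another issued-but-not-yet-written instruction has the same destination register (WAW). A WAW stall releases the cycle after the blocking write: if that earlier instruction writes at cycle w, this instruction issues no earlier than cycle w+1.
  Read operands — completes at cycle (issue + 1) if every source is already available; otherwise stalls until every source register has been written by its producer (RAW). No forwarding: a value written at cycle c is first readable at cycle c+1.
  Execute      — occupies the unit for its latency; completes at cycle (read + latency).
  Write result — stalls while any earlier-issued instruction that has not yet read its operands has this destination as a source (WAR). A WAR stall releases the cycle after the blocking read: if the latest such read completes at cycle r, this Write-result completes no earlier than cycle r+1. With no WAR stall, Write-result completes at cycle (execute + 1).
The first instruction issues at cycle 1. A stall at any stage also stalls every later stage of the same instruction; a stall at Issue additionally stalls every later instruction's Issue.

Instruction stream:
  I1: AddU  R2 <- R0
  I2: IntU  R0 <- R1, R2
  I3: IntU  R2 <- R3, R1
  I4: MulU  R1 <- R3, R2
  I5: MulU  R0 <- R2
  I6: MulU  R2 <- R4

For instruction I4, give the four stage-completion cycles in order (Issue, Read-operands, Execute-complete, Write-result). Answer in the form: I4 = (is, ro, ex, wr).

I4 = (10, 13, 16, 17)

[I1] 1/2/4/5
[I2] 2/6/7/8  (RAW R2: wait I1 write@5)
[I3] 9/10/11/12  (struct: IntU busy until I2 writes@8)
[I4] 10/13/16/17  (RAW R2: wait I3 write@12)
[I5] 18/19/22/23  (struct: MulU busy until I4 writes@17)
[I6] 24/25/28/29  (struct: MulU busy until I5 writes@23)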